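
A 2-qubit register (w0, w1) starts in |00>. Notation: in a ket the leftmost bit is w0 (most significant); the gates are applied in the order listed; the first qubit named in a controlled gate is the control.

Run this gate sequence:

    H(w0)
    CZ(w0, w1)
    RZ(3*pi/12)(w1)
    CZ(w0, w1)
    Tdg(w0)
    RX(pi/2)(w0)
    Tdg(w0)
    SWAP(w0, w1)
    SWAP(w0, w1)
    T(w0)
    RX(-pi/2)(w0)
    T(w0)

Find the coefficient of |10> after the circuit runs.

|10> carries amplitude -sqrt(2)*exp(7*I*pi/8)/2 in the final state.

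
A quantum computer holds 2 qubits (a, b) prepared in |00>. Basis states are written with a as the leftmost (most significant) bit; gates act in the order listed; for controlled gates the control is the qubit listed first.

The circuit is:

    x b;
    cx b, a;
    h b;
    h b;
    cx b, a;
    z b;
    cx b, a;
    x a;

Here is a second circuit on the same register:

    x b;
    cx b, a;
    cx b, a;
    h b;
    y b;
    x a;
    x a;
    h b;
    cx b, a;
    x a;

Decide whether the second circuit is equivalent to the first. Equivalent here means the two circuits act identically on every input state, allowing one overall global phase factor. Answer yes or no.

No: there is an input state on which the two circuits produce genuinely different outputs (not merely differing by a phase).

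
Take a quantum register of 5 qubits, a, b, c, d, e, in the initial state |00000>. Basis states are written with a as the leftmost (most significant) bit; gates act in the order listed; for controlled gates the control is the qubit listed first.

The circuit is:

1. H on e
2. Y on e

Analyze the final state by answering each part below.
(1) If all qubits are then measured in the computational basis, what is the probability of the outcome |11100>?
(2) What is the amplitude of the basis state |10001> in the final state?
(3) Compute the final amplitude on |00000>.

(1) The probability of measuring |11100> is 0.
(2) |10001> carries amplitude 0 in the final state.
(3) The final state's coefficient on |00000> equals -sqrt(2)*I/2.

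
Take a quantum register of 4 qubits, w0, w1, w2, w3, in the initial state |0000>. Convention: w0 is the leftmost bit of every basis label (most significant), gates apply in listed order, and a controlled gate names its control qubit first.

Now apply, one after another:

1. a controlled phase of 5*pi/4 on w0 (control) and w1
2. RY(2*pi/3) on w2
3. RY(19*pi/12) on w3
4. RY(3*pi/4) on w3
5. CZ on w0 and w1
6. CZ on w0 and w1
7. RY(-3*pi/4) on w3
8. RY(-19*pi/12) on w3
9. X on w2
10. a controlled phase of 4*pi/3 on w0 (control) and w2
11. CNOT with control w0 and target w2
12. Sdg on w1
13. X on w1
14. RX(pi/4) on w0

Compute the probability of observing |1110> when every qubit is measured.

The probability of measuring |1110> is 1/8 - sqrt(2)/16. Key observation: steps 3-8 multiply out to the identity, so the circuit reduces to the remaining gates.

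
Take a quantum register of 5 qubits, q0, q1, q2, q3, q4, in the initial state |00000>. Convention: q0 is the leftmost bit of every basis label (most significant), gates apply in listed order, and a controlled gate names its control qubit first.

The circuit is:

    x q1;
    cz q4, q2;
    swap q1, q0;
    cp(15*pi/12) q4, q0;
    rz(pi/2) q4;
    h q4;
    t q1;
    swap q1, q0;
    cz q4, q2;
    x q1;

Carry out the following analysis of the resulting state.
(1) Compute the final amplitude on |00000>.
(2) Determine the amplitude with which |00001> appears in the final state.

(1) |00000> carries amplitude -sqrt(2)*exp(3*I*pi/4)/2 in the final state.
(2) |00001> carries amplitude -sqrt(2)*exp(3*I*pi/4)/2 in the final state.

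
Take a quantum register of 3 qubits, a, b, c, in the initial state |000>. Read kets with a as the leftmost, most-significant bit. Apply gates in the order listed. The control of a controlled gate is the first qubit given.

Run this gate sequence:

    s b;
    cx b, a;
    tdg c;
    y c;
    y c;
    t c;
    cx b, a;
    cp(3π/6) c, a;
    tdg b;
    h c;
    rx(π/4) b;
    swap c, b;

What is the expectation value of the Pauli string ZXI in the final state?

The observable ZXI averages to 1. Key observation: the block from step 2 through step 7 cancels to the identity and can be dropped.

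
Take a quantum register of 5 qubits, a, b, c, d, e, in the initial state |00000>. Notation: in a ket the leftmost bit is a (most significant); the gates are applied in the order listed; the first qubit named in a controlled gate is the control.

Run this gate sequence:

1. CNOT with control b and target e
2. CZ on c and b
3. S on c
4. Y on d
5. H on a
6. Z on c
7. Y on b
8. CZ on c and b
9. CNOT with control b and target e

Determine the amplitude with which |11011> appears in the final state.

The final state's coefficient on |11011> equals -sqrt(2)/2.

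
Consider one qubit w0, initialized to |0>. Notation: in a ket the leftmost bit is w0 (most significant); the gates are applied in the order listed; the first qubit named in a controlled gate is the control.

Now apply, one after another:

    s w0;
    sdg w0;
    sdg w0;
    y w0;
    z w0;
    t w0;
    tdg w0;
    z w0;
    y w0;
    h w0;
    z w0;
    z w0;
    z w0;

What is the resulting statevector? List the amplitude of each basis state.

After the circuit, the state carries amplitude sqrt(2)/2 on |0>, -sqrt(2)/2 on |1>. Key observation: gates 4-9 undo each other exactly, leaving only the rest of the circuit to track.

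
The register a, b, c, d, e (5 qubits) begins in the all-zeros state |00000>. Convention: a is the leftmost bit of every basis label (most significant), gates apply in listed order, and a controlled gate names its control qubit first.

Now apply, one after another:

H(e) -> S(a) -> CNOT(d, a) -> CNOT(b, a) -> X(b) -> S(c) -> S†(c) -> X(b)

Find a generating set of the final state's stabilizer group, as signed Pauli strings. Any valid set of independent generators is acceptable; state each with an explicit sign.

The final state is stabilized by the group generated by +IIIIX, +ZIIII, +IZIII, +IIZII, +IIIZI; other independent generating sets are equally valid. Key observation: gates 5-8 undo each other exactly, leaving only the rest of the circuit to track.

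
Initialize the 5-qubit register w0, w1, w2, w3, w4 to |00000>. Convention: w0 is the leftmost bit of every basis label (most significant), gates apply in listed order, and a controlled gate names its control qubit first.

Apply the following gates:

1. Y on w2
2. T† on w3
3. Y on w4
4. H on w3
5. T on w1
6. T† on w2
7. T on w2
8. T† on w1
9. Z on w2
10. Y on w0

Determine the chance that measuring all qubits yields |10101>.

A full measurement returns |10101> with probability 1/2. Key observation: gates 5-8 undo each other exactly, leaving only the rest of the circuit to track.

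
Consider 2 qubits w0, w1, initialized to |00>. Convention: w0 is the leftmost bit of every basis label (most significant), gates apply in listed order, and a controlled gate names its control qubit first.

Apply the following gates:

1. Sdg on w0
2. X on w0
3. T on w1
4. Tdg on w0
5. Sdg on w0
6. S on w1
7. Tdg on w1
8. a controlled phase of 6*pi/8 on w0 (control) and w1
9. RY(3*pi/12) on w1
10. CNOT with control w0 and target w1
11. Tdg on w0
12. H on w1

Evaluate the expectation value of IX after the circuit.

The expectation value of IX is -sqrt(2)/2.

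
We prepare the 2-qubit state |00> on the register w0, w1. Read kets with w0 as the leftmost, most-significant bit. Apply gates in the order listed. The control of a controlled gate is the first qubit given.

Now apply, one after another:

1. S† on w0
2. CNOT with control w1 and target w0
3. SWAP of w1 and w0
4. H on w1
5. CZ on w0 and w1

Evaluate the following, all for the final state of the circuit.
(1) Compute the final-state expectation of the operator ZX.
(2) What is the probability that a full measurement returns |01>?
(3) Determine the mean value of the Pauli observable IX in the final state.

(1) The expectation value of ZX is 1.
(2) A full measurement returns |01> with probability 1/2.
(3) The expectation value of IX is 1.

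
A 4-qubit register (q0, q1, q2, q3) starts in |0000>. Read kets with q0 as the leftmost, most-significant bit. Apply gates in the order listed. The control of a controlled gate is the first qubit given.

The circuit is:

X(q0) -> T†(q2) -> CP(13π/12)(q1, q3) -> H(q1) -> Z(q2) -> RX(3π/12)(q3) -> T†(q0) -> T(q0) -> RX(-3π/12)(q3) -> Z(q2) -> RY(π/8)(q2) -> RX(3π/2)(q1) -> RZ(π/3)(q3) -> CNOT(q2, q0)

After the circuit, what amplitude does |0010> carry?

The amplitude on |0010> is (1 + I)*exp(5*I*pi/6)*sin(pi/16)/2. Key observation: steps 5-10 multiply out to the identity, so the circuit reduces to the remaining gates.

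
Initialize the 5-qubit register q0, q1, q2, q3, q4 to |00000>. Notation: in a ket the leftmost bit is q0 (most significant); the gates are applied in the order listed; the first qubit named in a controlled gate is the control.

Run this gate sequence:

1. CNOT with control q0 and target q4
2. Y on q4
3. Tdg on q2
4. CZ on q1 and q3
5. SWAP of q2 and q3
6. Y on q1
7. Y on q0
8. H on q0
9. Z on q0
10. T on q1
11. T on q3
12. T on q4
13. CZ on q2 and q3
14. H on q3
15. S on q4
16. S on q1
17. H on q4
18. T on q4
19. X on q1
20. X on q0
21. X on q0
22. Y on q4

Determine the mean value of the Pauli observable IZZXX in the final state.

The expectation value of IZZXX is sqrt(2)/2. Key observation: steps 20-21 multiply out to the identity, so the circuit reduces to the remaining gates.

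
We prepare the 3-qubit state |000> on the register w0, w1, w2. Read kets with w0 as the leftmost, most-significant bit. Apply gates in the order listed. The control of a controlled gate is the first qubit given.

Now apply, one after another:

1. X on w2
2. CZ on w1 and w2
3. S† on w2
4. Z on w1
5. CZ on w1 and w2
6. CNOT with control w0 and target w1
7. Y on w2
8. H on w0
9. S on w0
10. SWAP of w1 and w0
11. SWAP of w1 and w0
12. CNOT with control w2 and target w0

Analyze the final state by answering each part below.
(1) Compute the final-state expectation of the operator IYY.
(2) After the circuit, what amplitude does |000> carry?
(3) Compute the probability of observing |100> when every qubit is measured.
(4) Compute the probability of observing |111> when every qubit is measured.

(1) In the final state, IYY has expectation 0. Key observation: gates 10-11 undo each other exactly, leaving only the rest of the circuit to track.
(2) |000> carries amplitude -sqrt(2)/2 in the final state.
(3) A full measurement returns |100> with probability 1/2.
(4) The probability of measuring |111> is 0.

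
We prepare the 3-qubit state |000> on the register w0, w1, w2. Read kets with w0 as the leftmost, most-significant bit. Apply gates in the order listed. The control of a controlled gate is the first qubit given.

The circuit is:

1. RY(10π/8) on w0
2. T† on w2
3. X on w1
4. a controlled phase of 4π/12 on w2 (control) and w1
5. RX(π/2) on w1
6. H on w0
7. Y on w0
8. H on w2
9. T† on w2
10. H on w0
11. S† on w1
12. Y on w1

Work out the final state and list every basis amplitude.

After the circuit, the state carries amplitude -I*sqrt(sqrt(2) + 2)/4 on |000>, -sqrt(sqrt(2) + 2)*exp(I*pi/4)/4 on |001>, I*sqrt(sqrt(2) + 2)/4 on |010>, sqrt(sqrt(2) + 2)*exp(I*pi/4)/4 on |011>, -I*sqrt(2 - sqrt(2))/4 on |100>, -sqrt(2 - sqrt(2))*exp(I*pi/4)/4 on |101>, I*sqrt(2 - sqrt(2))/4 on |110>, sqrt(2 - sqrt(2))*exp(I*pi/4)/4 on |111>.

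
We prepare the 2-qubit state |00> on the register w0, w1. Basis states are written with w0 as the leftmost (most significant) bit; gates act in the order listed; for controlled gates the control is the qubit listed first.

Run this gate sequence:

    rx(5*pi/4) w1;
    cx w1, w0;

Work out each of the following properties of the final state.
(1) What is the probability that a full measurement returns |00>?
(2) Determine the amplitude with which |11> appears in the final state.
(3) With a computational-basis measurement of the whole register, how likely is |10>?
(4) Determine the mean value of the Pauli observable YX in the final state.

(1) Outcome |00> occurs with probability 1/2 - sqrt(2)/4.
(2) The final state's coefficient on |11> equals -I*sqrt(sqrt(2) + 2)/2.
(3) The probability of measuring |10> is 0.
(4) The observable YX averages to sqrt(2)/2.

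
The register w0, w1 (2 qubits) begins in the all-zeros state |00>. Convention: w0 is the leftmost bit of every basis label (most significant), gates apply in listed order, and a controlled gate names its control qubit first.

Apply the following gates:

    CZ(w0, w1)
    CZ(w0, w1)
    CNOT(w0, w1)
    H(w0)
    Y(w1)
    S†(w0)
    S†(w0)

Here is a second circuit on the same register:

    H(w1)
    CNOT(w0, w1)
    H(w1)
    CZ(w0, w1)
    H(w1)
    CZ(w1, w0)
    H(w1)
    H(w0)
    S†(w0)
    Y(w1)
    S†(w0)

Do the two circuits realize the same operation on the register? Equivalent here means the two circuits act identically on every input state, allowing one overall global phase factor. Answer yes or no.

Yes, they are equivalent — the unitaries differ by at most a global phase.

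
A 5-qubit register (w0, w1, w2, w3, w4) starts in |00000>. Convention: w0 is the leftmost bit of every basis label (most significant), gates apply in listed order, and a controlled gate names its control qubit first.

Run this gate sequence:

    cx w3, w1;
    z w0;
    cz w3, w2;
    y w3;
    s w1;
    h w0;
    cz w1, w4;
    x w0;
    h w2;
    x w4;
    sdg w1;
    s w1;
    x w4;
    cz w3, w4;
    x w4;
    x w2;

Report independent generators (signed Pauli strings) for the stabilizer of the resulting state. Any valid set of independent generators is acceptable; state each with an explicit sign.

The final state is stabilized by the group generated by +XIIII, +IIXII, +IZIII, -IIIZI, -IIIIZ; other independent generating sets are equally valid. Key observation: gates 10-13 undo each other exactly, leaving only the rest of the circuit to track.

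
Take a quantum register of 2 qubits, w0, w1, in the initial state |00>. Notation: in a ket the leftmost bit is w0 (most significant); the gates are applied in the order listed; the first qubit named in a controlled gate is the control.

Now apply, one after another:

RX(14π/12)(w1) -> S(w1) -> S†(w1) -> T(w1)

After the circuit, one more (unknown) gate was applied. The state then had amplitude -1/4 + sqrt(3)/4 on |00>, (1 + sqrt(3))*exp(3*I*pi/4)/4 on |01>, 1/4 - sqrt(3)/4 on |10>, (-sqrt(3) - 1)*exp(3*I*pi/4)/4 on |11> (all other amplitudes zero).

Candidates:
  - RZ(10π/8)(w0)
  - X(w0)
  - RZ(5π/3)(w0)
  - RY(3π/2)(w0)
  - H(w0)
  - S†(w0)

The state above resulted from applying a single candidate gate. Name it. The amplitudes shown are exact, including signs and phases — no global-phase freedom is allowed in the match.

The unique candidate consistent with the amplitudes is RY(3π/2)(w0). Key observation: steps 2-3 multiply out to the identity, so the circuit reduces to the remaining gates.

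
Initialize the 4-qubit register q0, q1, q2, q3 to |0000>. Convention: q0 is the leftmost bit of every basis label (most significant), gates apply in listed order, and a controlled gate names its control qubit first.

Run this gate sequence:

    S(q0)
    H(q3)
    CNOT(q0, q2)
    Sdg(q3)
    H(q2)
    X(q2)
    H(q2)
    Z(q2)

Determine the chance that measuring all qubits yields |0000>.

Outcome |0000> occurs with probability 1/2. Key observation: gates 5-8 undo each other exactly, leaving only the rest of the circuit to track.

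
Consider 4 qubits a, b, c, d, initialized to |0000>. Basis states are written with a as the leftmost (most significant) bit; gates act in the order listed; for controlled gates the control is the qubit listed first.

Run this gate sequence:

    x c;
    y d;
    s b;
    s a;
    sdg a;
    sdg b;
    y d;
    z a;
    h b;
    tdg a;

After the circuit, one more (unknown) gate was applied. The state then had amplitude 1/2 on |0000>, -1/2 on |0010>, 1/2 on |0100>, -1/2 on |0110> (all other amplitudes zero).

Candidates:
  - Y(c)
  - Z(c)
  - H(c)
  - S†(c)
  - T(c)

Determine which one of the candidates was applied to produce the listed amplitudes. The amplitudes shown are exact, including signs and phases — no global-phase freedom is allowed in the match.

It was H(c) that produced the state shown. Key observation: steps 2-7 multiply out to the identity, so the circuit reduces to the remaining gates.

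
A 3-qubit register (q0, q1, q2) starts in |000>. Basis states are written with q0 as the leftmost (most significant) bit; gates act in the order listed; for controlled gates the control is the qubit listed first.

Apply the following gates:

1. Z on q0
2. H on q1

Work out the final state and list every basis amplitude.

The final amplitudes are sqrt(2)/2 on |000>, sqrt(2)/2 on |010>, and 0 on every other basis state.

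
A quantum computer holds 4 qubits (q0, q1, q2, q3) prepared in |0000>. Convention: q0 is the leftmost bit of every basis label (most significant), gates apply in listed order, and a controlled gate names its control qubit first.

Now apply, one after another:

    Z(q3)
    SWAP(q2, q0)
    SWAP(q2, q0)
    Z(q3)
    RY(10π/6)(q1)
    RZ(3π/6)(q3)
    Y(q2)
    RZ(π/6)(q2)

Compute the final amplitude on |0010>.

The final state's coefficient on |0010> equals -sqrt(3)*exp(I*pi/3)/2.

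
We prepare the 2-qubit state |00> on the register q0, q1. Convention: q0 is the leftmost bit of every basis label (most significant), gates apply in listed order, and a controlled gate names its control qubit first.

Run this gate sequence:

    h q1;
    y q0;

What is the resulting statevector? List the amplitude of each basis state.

After the circuit, the state carries amplitude 0 on |00>, 0 on |01>, sqrt(2)*I/2 on |10>, sqrt(2)*I/2 on |11>.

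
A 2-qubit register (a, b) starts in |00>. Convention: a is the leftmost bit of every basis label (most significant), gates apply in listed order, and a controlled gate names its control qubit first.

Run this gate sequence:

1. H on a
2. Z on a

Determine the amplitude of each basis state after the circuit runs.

After the circuit, the state carries amplitude sqrt(2)/2 on |00>, 0 on |01>, -sqrt(2)/2 on |10>, 0 on |11>.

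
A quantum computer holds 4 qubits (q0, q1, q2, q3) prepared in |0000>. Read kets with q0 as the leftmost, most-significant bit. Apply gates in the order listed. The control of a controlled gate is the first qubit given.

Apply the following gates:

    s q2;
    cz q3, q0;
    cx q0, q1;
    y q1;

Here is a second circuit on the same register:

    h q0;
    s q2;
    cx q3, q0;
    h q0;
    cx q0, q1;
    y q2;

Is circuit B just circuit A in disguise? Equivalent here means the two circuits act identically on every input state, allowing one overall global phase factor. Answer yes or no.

No: there is an input state on which the two circuits produce genuinely different outputs (not merely differing by a phase).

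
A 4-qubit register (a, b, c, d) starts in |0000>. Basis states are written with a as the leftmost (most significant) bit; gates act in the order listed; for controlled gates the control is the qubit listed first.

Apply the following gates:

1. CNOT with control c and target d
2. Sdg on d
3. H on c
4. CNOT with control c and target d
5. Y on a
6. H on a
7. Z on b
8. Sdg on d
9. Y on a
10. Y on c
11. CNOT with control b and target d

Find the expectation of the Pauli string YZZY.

The observable YZZY averages to 0.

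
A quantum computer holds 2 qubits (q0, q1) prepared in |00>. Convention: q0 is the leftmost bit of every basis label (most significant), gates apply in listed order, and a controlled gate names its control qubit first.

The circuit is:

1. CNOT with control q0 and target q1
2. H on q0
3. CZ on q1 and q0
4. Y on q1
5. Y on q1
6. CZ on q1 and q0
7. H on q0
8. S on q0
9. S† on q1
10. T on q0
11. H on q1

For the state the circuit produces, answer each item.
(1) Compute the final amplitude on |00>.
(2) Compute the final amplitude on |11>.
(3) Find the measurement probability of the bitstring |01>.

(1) The amplitude on |00> is sqrt(2)/2. Key observation: gates 2-7 undo each other exactly, leaving only the rest of the circuit to track.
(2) |11> carries amplitude 0 in the final state.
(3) Outcome |01> occurs with probability 1/2.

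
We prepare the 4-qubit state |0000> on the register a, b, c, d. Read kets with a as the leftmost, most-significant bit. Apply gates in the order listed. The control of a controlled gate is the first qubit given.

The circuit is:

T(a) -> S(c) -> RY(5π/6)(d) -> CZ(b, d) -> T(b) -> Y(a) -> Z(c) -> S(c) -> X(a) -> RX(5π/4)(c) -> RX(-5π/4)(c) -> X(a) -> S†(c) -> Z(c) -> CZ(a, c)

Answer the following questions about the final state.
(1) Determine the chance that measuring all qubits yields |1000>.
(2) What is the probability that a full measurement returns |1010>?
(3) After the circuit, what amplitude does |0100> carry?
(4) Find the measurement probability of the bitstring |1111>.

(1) A full measurement returns |1000> with probability 1/2 - sqrt(3)/4. Key observation: steps 7-14 multiply out to the identity, so the circuit reduces to the remaining gates.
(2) Outcome |1010> occurs with probability 0.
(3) The final state's coefficient on |0100> equals 0.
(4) A full measurement returns |1111> with probability 0.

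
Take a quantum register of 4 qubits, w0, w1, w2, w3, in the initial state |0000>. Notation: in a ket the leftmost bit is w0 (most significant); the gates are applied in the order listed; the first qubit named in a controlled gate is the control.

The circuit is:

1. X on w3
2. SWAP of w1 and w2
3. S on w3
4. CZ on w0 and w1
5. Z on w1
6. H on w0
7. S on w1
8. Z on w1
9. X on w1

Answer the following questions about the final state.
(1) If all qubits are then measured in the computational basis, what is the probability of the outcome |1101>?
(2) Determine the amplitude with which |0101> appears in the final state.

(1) A full measurement returns |1101> with probability 1/2.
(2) The final state's coefficient on |0101> equals sqrt(2)*I/2.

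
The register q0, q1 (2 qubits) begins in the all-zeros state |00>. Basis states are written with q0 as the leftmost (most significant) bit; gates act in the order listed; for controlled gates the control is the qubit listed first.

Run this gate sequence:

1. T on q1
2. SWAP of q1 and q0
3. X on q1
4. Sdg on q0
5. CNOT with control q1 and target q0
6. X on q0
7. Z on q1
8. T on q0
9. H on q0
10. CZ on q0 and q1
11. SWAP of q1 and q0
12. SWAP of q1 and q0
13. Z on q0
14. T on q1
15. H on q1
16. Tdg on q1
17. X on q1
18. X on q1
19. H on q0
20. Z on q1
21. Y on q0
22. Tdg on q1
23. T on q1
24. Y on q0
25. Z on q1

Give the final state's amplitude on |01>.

The final state's coefficient on |01> equals sqrt(2)/2. Key observation: gates 20-25 undo each other exactly, leaving only the rest of the circuit to track.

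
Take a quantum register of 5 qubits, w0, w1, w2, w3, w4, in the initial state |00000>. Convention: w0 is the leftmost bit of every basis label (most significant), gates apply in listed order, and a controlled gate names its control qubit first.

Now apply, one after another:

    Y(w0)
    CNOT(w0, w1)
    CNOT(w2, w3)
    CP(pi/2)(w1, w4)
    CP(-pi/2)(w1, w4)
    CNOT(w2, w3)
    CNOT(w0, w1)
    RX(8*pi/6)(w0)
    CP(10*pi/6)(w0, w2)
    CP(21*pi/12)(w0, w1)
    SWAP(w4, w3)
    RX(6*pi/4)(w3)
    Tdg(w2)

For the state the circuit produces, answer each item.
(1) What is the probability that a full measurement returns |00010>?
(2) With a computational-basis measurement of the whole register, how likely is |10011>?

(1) A full measurement returns |00010> with probability 3/8.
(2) The probability of measuring |10011> is 0.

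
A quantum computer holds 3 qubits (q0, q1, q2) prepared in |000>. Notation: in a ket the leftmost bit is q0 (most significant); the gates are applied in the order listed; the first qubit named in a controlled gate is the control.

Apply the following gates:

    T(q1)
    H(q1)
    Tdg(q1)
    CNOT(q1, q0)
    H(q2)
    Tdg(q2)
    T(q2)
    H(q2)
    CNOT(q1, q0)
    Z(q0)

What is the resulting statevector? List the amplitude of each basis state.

The resulting statevector has amplitude sqrt(2)/2 on |000>, -sqrt(2)*exp(3*I*pi/4)/2 on |010>, and 0 on every other basis state. Key observation: steps 4-9 multiply out to the identity, so the circuit reduces to the remaining gates.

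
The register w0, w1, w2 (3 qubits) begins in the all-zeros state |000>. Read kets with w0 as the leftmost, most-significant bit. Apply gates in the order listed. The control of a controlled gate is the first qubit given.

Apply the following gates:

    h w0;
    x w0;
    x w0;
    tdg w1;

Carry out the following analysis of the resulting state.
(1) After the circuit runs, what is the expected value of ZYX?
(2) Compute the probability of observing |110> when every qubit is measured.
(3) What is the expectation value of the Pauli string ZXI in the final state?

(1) In the final state, ZYX has expectation 0. Key observation: gates 2-3 undo each other exactly, leaving only the rest of the circuit to track.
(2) Outcome |110> occurs with probability 0.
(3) The expectation value of ZXI is 0.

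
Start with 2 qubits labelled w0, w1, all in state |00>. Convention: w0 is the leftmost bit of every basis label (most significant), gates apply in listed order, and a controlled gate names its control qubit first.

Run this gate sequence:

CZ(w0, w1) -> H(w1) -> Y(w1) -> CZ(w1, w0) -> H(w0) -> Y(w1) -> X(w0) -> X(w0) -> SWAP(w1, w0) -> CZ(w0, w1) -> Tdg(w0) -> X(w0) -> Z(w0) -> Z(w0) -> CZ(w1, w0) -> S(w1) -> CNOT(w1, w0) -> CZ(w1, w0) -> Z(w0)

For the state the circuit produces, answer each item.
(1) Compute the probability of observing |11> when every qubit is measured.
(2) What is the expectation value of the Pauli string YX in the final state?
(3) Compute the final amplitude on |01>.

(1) Outcome |11> occurs with probability 1/4.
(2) The expectation value of YX is -1.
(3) |01> carries amplitude -I/2 in the final state.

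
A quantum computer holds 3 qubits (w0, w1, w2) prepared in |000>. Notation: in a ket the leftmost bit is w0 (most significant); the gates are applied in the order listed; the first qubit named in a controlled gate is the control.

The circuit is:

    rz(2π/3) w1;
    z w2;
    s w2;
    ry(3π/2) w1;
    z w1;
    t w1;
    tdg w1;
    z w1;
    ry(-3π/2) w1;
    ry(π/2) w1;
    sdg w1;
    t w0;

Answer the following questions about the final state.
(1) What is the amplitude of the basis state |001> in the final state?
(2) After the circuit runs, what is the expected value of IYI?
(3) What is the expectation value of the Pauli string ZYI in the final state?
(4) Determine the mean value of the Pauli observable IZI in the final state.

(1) The final state's coefficient on |001> equals 0.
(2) The observable IYI averages to -1.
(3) The expectation value of ZYI is -1.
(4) The observable IZI averages to 0.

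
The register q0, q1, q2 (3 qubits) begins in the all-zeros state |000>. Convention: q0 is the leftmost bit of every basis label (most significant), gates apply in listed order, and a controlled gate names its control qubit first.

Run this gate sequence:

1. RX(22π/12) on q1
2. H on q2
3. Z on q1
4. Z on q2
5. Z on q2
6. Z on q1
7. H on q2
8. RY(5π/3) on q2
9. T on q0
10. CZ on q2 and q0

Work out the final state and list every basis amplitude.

The resulting statevector has amplitude sqrt(6)/8 + 3*sqrt(2)/8 on |000>, -sqrt(6)/8 - sqrt(2)/8 on |001>, I*(-sqrt(6) + 3*sqrt(2))/8 on |010>, I*(-sqrt(6) + sqrt(2))/8 on |011>, 0 on |100>, 0 on |101>, 0 on |110>, 0 on |111>. Key observation: the block from step 2 through step 7 cancels to the identity and can be dropped.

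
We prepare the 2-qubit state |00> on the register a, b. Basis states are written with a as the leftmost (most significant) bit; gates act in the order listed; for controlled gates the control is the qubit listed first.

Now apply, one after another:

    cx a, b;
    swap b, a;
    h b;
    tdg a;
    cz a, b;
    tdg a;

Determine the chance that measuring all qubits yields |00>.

Outcome |00> occurs with probability 1/2.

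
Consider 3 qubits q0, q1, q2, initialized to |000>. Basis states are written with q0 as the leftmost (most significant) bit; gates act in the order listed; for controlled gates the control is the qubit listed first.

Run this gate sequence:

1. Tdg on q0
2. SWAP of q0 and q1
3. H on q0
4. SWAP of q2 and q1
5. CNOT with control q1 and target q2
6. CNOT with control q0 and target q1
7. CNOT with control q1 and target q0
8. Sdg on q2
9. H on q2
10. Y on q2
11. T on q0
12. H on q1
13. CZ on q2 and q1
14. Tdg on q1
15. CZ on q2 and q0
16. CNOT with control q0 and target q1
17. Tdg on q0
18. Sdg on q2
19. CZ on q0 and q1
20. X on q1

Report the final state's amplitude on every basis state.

The resulting statevector has amplitude -sqrt(2)*I/2 on |010>, sqrt(2)/2 on |011>, and 0 on every other basis state.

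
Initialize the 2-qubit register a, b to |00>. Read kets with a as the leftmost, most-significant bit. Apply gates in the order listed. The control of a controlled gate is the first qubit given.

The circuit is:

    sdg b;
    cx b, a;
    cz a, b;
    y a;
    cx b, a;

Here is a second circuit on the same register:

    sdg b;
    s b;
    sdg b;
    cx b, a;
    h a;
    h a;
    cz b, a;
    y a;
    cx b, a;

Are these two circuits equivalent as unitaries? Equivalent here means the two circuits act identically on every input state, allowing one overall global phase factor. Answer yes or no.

Yes — the two circuits implement the same unitary up to a global phase.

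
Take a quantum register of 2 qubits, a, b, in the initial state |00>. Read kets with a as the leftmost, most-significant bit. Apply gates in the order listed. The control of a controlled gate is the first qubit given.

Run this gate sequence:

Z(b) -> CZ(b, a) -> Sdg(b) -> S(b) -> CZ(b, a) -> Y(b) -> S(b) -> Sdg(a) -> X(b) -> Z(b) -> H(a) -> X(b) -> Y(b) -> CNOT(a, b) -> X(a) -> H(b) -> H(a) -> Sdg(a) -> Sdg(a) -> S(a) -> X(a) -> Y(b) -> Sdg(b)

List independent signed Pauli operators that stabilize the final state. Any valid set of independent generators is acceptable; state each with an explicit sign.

One valid set of independent stabilizer generators is +XX, +ZZ (any independent generating set of the same group is equally correct).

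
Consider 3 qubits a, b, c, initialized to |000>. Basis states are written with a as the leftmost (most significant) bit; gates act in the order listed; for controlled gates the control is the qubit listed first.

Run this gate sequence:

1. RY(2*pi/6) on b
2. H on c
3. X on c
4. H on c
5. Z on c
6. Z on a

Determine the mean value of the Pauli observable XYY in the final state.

The observable XYY averages to 0. Key observation: the block from step 2 through step 5 cancels to the identity and can be dropped.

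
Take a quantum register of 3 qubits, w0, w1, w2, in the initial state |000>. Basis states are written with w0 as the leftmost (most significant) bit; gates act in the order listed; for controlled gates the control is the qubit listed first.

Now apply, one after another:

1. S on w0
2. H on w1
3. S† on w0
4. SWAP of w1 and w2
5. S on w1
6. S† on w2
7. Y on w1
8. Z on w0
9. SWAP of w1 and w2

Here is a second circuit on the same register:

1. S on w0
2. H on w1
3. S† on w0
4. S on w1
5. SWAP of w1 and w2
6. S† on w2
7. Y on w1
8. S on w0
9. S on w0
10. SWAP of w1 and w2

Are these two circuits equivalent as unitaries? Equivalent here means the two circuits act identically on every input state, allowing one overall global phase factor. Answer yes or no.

No, they are not equivalent — no single phase factor reconciles the two unitaries.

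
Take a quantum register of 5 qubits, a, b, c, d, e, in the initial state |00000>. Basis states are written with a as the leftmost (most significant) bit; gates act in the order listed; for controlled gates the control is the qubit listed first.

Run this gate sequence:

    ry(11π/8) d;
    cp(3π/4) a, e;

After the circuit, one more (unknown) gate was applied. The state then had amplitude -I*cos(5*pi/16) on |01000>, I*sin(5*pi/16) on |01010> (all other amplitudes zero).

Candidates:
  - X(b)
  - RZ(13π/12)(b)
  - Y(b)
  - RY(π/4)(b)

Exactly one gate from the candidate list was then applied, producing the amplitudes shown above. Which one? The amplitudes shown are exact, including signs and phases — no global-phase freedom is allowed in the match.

The applied gate was Y(b).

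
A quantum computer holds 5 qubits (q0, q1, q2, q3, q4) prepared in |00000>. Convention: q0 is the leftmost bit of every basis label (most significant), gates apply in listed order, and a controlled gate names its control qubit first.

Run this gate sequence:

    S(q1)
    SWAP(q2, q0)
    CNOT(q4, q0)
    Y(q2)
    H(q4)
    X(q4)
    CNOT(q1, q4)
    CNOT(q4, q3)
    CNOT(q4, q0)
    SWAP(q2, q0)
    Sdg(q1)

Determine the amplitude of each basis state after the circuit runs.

After the circuit, the state carries amplitude sqrt(2)*I/2 on |10000>, sqrt(2)*I/2 on |10111>, and 0 on every other basis state.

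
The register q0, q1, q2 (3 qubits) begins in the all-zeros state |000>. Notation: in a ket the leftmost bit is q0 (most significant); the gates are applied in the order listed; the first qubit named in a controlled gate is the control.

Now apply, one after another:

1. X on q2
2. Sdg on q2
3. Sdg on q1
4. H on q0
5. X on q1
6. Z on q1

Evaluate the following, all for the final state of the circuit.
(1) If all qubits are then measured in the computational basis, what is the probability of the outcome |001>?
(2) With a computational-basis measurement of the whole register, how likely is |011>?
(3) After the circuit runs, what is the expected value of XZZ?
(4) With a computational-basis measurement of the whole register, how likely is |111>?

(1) The probability of measuring |001> is 0.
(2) A full measurement returns |011> with probability 1/2.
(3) The observable XZZ averages to 1.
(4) The probability of measuring |111> is 1/2.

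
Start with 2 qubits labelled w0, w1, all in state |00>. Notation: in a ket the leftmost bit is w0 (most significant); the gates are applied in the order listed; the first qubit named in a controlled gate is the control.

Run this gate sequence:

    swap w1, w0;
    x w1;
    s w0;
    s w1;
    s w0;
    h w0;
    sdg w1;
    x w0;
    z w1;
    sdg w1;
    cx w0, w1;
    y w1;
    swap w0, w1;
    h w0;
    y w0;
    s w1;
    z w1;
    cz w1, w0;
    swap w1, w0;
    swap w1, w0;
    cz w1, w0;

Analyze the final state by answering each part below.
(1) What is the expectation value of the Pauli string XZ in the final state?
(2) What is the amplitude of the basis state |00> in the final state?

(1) The observable XZ averages to -1. Key observation: steps 18-21 multiply out to the identity, so the circuit reduces to the remaining gates.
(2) The final state's coefficient on |00> equals -I/2.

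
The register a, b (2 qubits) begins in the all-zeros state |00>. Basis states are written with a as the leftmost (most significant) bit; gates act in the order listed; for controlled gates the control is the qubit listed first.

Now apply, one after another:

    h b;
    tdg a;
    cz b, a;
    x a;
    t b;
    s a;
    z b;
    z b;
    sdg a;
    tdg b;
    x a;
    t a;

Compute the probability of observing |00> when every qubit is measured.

A full measurement returns |00> with probability 1/2. Key observation: the block from step 4 through step 11 cancels to the identity and can be dropped.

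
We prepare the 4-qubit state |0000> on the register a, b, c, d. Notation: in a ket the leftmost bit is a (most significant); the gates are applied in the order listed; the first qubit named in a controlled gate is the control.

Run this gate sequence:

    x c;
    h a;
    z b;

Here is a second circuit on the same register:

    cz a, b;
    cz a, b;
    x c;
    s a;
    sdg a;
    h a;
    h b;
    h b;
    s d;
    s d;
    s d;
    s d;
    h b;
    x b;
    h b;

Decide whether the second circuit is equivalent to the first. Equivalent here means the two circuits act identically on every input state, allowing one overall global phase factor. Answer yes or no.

Yes — the two circuits implement the same unitary up to a global phase.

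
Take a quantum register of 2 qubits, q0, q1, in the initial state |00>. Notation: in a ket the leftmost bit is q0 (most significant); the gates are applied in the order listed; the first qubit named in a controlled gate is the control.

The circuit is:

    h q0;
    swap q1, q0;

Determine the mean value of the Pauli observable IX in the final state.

The observable IX averages to 1.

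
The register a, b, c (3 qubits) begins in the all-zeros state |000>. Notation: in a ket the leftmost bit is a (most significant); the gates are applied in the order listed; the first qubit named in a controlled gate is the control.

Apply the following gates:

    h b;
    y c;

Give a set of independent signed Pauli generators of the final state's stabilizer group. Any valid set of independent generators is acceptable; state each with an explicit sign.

One valid set of independent stabilizer generators is +IXI, +ZII, -IIZ (any independent generating set of the same group is equally correct).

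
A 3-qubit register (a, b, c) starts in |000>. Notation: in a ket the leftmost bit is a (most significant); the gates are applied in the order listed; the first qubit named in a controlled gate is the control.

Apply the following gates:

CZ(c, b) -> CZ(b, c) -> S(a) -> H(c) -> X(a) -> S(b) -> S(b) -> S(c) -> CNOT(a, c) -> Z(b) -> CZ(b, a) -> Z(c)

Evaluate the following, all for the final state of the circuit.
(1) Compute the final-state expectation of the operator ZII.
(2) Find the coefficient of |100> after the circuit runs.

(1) The observable ZII averages to -1.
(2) |100> carries amplitude sqrt(2)*I/2 in the final state.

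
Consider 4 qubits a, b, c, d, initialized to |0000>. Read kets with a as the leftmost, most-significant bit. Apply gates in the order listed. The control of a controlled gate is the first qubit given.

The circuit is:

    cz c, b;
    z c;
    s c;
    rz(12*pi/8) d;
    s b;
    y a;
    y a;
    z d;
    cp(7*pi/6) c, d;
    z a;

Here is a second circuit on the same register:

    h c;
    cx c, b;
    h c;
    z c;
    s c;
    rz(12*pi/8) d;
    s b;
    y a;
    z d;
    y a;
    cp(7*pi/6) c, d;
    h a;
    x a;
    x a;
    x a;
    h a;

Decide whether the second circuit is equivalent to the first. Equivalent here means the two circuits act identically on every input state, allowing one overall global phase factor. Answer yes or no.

No — the two circuits implement different unitaries, even allowing a global phase.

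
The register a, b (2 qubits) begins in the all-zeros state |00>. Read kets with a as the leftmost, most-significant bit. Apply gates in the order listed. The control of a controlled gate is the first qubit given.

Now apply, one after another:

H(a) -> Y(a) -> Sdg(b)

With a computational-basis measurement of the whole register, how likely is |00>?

The probability of measuring |00> is 1/2.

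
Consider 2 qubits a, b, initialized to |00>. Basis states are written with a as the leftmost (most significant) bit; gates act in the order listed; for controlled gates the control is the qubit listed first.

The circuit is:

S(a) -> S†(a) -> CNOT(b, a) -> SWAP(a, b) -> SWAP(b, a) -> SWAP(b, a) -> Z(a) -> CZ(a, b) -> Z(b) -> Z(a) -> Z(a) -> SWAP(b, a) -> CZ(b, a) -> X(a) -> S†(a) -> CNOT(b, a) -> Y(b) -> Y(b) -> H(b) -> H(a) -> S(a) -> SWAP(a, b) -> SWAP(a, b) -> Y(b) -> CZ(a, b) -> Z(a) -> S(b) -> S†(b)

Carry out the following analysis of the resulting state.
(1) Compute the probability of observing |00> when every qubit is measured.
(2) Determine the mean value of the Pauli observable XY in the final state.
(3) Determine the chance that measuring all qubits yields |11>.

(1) Outcome |00> occurs with probability 1/4. Key observation: the block from step 1 through step 2 cancels to the identity and can be dropped.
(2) In the final state, XY has expectation 1.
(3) A full measurement returns |11> with probability 1/4.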